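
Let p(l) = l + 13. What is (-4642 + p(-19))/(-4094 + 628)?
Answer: 2324/1733 ≈ 1.3410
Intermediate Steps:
p(l) = 13 + l
(-4642 + p(-19))/(-4094 + 628) = (-4642 + (13 - 19))/(-4094 + 628) = (-4642 - 6)/(-3466) = -4648*(-1/3466) = 2324/1733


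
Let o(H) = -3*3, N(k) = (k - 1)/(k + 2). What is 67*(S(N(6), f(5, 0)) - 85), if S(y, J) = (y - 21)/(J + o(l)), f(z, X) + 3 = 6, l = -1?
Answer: -262439/48 ≈ -5467.5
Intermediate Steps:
N(k) = (-1 + k)/(2 + k)
o(H) = -9
f(z, X) = 3 (f(z, X) = -3 + 6 = 3)
S(y, J) = (-21 + y)/(-9 + J) (S(y, J) = (y - 21)/(J - 9) = (-21 + y)/(-9 + J))
67*(S(N(6), f(5, 0)) - 85) = 67*((-21 + (-1 + 6)/(2 + 6))/(-9 + 3) - 85) = 67*((-21 + 5/8)/(-6) - 85) = 67*(-(-21 + (⅛)*5)/6 - 85) = 67*(-(-21 + 5/8)/6 - 85) = 67*(-⅙*(-163/8) - 85) = 67*(163/48 - 85) = 67*(-3917/48) = -262439/48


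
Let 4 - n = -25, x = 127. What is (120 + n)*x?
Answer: 18923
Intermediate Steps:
n = 29 (n = 4 - 1*(-25) = 4 + 25 = 29)
(120 + n)*x = (120 + 29)*127 = 149*127 = 18923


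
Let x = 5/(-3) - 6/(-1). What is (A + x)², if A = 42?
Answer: 19321/9 ≈ 2146.8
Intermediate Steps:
x = 13/3 (x = 5*(-⅓) - 6*(-1) = -5/3 + 6 = 13/3 ≈ 4.3333)
(A + x)² = (42 + 13/3)² = (139/3)² = 19321/9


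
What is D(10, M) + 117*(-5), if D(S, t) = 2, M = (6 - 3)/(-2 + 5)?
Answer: -583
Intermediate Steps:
M = 1 (M = 3/3 = 3*(⅓) = 1)
D(10, M) + 117*(-5) = 2 + 117*(-5) = 2 - 585 = -583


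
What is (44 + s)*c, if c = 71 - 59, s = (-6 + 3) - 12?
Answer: 348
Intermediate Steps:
s = -15 (s = -3 - 12 = -15)
c = 12
(44 + s)*c = (44 - 15)*12 = 29*12 = 348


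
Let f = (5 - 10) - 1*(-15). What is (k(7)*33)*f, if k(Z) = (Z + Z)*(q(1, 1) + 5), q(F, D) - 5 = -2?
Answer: 36960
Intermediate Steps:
q(F, D) = 3 (q(F, D) = 5 - 2 = 3)
k(Z) = 16*Z (k(Z) = (Z + Z)*(3 + 5) = (2*Z)*8 = 16*Z)
f = 10 (f = -5 + 15 = 10)
(k(7)*33)*f = ((16*7)*33)*10 = (112*33)*10 = 3696*10 = 36960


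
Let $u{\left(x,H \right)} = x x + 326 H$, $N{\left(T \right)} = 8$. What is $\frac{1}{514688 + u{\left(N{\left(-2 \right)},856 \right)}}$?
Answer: $\frac{1}{793808} \approx 1.2598 \cdot 10^{-6}$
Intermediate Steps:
$u{\left(x,H \right)} = x^{2} + 326 H$
$\frac{1}{514688 + u{\left(N{\left(-2 \right)},856 \right)}} = \frac{1}{514688 + \left(8^{2} + 326 \cdot 856\right)} = \frac{1}{514688 + \left(64 + 279056\right)} = \frac{1}{514688 + 279120} = \frac{1}{793808}$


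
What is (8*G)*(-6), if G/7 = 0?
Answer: 0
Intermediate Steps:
G = 0 (G = 7*0 = 0)
(8*G)*(-6) = (8*0)*(-6) = 0*(-6) = 0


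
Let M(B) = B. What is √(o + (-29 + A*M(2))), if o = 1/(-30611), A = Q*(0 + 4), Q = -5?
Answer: 4*I*√4040958110/30611 ≈ 8.3066*I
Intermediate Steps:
A = -20 (A = -5*(0 + 4) = -5*4 = -20)
o = -1/30611 ≈ -3.2668e-5
√(o + (-29 + A*M(2))) = √(-1/30611 + (-29 - 20*2)) = √(-1/30611 + (-29 - 40)) = √(-1/30611 - 69) = √(-2112160/30611) = 4*I*√4040958110/30611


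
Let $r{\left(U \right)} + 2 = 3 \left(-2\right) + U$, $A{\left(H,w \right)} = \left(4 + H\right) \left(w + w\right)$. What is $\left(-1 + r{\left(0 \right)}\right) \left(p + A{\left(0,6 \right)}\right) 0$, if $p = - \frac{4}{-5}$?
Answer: $0$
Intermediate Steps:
$A{\left(H,w \right)} = 2 w \left(4 + H\right)$ ($A{\left(H,w \right)} = \left(4 + H\right) 2 w = 2 w \left(4 + H\right)$)
$p = \frac{4}{5}$ ($p = \left(-4\right) \left(- \frac{1}{5}\right) = \frac{4}{5} \approx 0.8$)
$r{\left(U \right)} = -8 + U$ ($r{\left(U \right)} = -2 + \left(3 \left(-2\right) + U\right) = -2 + \left(-6 + U\right) = -8 + U$)
$\left(-1 + r{\left(0 \right)}\right) \left(p + A{\left(0,6 \right)}\right) 0 = \left(-1 + \left(-8 + 0\right)\right) \left(\frac{4}{5} + 2 \cdot 6 \left(4 + 0\right)\right) 0 = \left(-1 - 8\right) \left(\frac{4}{5} + 2 \cdot 6 \cdot 4\right) 0 = - 9 \left(\frac{4}{5} + 48\right) 0 = - 9 \cdot \frac{244}{5} \cdot 0 = \left(-9\right) 0 = 0$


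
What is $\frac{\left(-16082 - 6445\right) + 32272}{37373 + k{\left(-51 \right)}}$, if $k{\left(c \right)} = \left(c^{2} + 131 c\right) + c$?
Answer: $\frac{9745}{33242} \approx 0.29315$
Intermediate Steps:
$k{\left(c \right)} = c^{2} + 132 c$
$\frac{\left(-16082 - 6445\right) + 32272}{37373 + k{\left(-51 \right)}} = \frac{\left(-16082 - 6445\right) + 32272}{37373 - 51 \left(132 - 51\right)} = \frac{-22527 + 32272}{37373 - 4131} = \frac{9745}{37373 - 4131} = \frac{9745}{33242}$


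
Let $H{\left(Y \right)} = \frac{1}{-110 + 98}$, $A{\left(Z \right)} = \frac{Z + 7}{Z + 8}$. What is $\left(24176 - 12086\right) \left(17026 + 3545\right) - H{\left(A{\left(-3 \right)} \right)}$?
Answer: $\frac{2984440681}{12} \approx 2.487 \cdot 10^{8}$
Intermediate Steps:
$A{\left(Z \right)} = \frac{7 + Z}{8 + Z}$
$H{\left(Y \right)} = - \frac{1}{12}$ ($H{\left(Y \right)} = \frac{1}{-12} = - \frac{1}{12}$)
$\left(24176 - 12086\right) \left(17026 + 3545\right) - H{\left(A{\left(-3 \right)} \right)} = \left(24176 - 12086\right) \left(17026 + 3545\right) - - \frac{1}{12} = 12090 \cdot 20571 + \frac{1}{12} = 248703390 + \frac{1}{12} = \frac{2984440681}{12}$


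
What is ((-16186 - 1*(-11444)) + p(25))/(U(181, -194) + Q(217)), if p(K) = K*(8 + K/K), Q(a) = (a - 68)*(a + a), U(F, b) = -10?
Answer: -4517/64656 ≈ -0.069862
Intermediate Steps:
Q(a) = 2*a*(-68 + a) (Q(a) = (-68 + a)*(2*a) = 2*a*(-68 + a))
p(K) = 9*K (p(K) = K*(8 + 1) = K*9 = 9*K)
((-16186 - 1*(-11444)) + p(25))/(U(181, -194) + Q(217)) = ((-16186 - 1*(-11444)) + 9*25)/(-10 + 2*217*(-68 + 217)) = ((-16186 + 11444) + 225)/(-10 + 2*217*149) = (-4742 + 225)/(-10 + 64666) = -4517/64656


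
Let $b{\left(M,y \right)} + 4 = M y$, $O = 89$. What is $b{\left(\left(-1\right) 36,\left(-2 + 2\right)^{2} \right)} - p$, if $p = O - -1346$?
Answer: $-1439$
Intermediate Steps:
$p = 1435$ ($p = 89 - -1346 = 89 + 1346 = 1435$)
$b{\left(M,y \right)} = -4 + M y$
$b{\left(\left(-1\right) 36,\left(-2 + 2\right)^{2} \right)} - p = \left(-4 + \left(-1\right) 36 \left(-2 + 2\right)^{2}\right) - 1435 = \left(-4 - 36 \cdot 0^{2}\right) - 1435 = \left(-4 - 0\right) - 1435 = \left(-4 + 0\right) - 1435 = -4 - 1435 = -1439$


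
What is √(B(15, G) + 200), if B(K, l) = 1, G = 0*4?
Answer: √201 ≈ 14.177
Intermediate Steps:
G = 0
√(B(15, G) + 200) = √(1 + 200) = √201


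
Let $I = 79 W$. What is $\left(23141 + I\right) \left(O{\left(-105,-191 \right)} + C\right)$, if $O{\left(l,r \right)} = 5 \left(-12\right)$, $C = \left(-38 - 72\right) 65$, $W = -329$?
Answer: $20548500$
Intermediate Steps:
$I = -25991$ ($I = 79 \left(-329\right) = -25991$)
$C = -7150$ ($C = \left(-110\right) 65 = -7150$)
$O{\left(l,r \right)} = -60$
$\left(23141 + I\right) \left(O{\left(-105,-191 \right)} + C\right) = \left(23141 - 25991\right) \left(-60 - 7150\right) = \left(-2850\right) \left(-7210\right) = 20548500$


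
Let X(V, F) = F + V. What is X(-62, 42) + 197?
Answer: 177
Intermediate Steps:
X(-62, 42) + 197 = (42 - 62) + 197 = -20 + 197 = 177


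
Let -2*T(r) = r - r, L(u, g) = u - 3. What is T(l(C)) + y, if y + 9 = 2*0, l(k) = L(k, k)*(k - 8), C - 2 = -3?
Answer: -9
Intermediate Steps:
L(u, g) = -3 + u
C = -1 (C = 2 - 3 = -1)
l(k) = (-8 + k)*(-3 + k) (l(k) = (-3 + k)*(k - 8) = (-3 + k)*(-8 + k) = (-8 + k)*(-3 + k))
T(r) = 0 (T(r) = -(r - r)/2 = -½*0 = 0)
y = -9 (y = -9 + 2*0 = -9 + 0 = -9)
T(l(C)) + y = 0 - 9 = -9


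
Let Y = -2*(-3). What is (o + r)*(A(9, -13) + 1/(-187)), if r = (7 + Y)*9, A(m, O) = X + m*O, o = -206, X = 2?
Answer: 1914034/187 ≈ 10235.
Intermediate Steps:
Y = 6
A(m, O) = 2 + O*m (A(m, O) = 2 + m*O = 2 + O*m)
r = 117 (r = (7 + 6)*9 = 13*9 = 117)
(o + r)*(A(9, -13) + 1/(-187)) = (-206 + 117)*((2 - 13*9) + 1/(-187)) = -89*((2 - 117) - 1/187) = -89*(-115 - 1/187) = -89*(-21506/187) = 1914034/187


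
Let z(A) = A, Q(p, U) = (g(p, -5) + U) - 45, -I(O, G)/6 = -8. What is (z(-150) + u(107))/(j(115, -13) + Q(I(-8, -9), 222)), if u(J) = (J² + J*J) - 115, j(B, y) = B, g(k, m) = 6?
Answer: 22633/298 ≈ 75.950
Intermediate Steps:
I(O, G) = 48 (I(O, G) = -6*(-8) = 48)
Q(p, U) = -39 + U (Q(p, U) = (6 + U) - 45 = -39 + U)
u(J) = -115 + 2*J² (u(J) = (J² + J²) - 115 = 2*J² - 115 = -115 + 2*J²)
(z(-150) + u(107))/(j(115, -13) + Q(I(-8, -9), 222)) = (-150 + (-115 + 2*107²))/(115 + (-39 + 222)) = (-150 + (-115 + 2*11449))/(115 + 183) = (-150 + (-115 + 22898))/298 = (-150 + 22783)*(1/298) = 22633*(1/298) = 22633/298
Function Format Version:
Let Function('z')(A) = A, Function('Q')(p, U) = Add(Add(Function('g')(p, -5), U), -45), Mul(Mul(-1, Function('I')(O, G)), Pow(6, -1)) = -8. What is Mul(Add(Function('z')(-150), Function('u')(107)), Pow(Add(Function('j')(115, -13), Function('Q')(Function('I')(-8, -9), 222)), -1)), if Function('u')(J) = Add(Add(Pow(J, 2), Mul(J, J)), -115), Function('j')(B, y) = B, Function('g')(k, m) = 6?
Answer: Rational(22633, 298) ≈ 75.950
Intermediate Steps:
Function('I')(O, G) = 48 (Function('I')(O, G) = Mul(-6, -8) = 48)
Function('Q')(p, U) = Add(-39, U) (Function('Q')(p, U) = Add(Add(6, U), -45) = Add(-39, U))
Function('u')(J) = Add(-115, Mul(2, Pow(J, 2))) (Function('u')(J) = Add(Add(Pow(J, 2), Pow(J, 2)), -115) = Add(Mul(2, Pow(J, 2)), -115) = Add(-115, Mul(2, Pow(J, 2))))
Mul(Add(Function('z')(-150), Function('u')(107)), Pow(Add(Function('j')(115, -13), Function('Q')(Function('I')(-8, -9), 222)), -1)) = Mul(Add(-150, Add(-115, Mul(2, Pow(107, 2)))), Pow(Add(115, Add(-39, 222)), -1)) = Mul(Add(-150, Add(-115, Mul(2, 11449))), Pow(Add(115, 183), -1)) = Mul(Add(-150, Add(-115, 22898)), Pow(298, -1)) = Mul(Add(-150, 22783), Rational(1, 298)) = Mul(22633, Rational(1, 298)) = Rational(22633, 298)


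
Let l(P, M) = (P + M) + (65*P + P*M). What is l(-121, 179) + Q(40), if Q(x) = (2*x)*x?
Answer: -26266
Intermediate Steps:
Q(x) = 2*x²
l(P, M) = M + 66*P + M*P (l(P, M) = (M + P) + (65*P + M*P) = M + 66*P + M*P)
l(-121, 179) + Q(40) = (179 + 66*(-121) + 179*(-121)) + 2*40² = (179 - 7986 - 21659) + 2*1600 = -29466 + 3200 = -26266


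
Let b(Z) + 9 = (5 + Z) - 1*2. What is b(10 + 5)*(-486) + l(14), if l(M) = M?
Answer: -4360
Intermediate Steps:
b(Z) = -6 + Z (b(Z) = -9 + ((5 + Z) - 1*2) = -9 + ((5 + Z) - 2) = -9 + (3 + Z) = -6 + Z)
b(10 + 5)*(-486) + l(14) = (-6 + (10 + 5))*(-486) + 14 = (-6 + 15)*(-486) + 14 = 9*(-486) + 14 = -4374 + 14 = -4360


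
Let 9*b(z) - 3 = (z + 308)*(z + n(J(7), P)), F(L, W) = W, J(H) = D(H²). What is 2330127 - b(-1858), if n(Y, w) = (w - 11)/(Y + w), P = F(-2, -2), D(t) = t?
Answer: 283422710/141 ≈ 2.0101e+6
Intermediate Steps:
J(H) = H²
P = -2
n(Y, w) = (-11 + w)/(Y + w)
b(z) = ⅓ + (308 + z)*(-13/47 + z)/9 (b(z) = ⅓ + ((z + 308)*(z + (-11 - 2)/(7² - 2)))/9 = ⅓ + ((308 + z)*(z - 13/(49 - 2)))/9 = ⅓ + ((308 + z)*(z - 13/47))/9 = ⅓ + ((308 + z)*(-13/47 + z))/9 = ⅓ + (308 + z)*(-13/47 + z)/9)
2330127 - b(-1858) = 2330127 - (-3863/423 + (⅑)*(-1858)² + (1607/47)*(-1858)) = 2330127 - (-3863/423 + (⅑)*3452164 - 2985806/47) = 2330127 - (-3863/423 + 3452164/9 - 2985806/47) = 2330127 - 1*45125197/141 = 2330127 - 45125197/141 = 283422710/141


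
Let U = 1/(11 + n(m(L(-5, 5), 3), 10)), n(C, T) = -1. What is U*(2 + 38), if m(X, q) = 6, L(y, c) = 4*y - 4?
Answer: 4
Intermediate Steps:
L(y, c) = -4 + 4*y
U = 1/10 (U = 1/(11 - 1) = 1/10 ≈ 0.10000)
U*(2 + 38) = (2 + 38)/10 = (1/10)*40 = 4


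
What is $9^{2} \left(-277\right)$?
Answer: $-22437$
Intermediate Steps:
$9^{2} \left(-277\right) = 81 \left(-277\right) = -22437$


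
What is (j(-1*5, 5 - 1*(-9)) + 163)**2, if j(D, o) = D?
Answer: 24964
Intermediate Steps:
(j(-1*5, 5 - 1*(-9)) + 163)**2 = (-1*5 + 163)**2 = (-5 + 163)**2 = 158**2 = 24964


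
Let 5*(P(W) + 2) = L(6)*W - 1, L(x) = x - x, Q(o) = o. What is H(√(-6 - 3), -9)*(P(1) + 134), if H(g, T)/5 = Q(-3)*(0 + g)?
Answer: -5931*I ≈ -5931.0*I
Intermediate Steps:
L(x) = 0
H(g, T) = -15*g (H(g, T) = 5*(-3*(0 + g)) = 5*(-3*g) = -15*g)
P(W) = -11/5 (P(W) = -2 + (0*W - 1)/5 = -2 + (0 - 1)/5 = -2 + (⅕)*(-1) = -2 - ⅕ = -11/5)
H(√(-6 - 3), -9)*(P(1) + 134) = (-15*√(-6 - 3))*(-11/5 + 134) = -45*I*(659/5) = -5931*I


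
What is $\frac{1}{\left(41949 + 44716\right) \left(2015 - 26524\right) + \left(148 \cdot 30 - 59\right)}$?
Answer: $- \frac{1}{2124068104} \approx -4.7079 \cdot 10^{-10}$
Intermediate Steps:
$\frac{1}{\left(41949 + 44716\right) \left(2015 - 26524\right) + \left(148 \cdot 30 - 59\right)} = \frac{1}{86665 \left(-24509\right) + \left(4440 - 59\right)} = \frac{1}{-2124072485 + 4381} = \frac{1}{-2124068104} = - \frac{1}{2124068104}$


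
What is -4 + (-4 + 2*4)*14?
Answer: 52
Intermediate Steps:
-4 + (-4 + 2*4)*14 = -4 + (-4 + 8)*14 = -4 + 4*14 = -4 + 56 = 52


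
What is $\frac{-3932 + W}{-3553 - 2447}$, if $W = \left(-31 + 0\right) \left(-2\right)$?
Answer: $\frac{129}{200} \approx 0.645$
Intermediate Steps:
$W = 62$ ($W = \left(-31\right) \left(-2\right) = 62$)
$\frac{-3932 + W}{-3553 - 2447} = \frac{-3932 + 62}{-3553 - 2447} = - \frac{3870}{-6000} = \left(-3870\right) \left(- \frac{1}{6000}\right) = \frac{129}{200}$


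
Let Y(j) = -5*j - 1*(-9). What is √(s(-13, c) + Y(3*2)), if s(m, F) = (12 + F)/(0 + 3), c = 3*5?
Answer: 2*I*√3 ≈ 3.4641*I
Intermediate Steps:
c = 15
s(m, F) = 4 + F/3 (s(m, F) = (12 + F)/3 = (12 + F)*(⅓) = 4 + F/3)
Y(j) = 9 - 5*j (Y(j) = -5*j + 9 = 9 - 5*j)
√(s(-13, c) + Y(3*2)) = √((4 + (⅓)*15) + (9 - 15*2)) = √((4 + 5) + (9 - 5*6)) = √(9 + (9 - 30)) = √(9 - 21) = √(-12) = 2*I*√3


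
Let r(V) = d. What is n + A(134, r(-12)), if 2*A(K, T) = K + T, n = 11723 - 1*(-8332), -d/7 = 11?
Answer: 40167/2 ≈ 20084.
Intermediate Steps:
d = -77 (d = -7*11 = -77)
n = 20055 (n = 11723 + 8332 = 20055)
r(V) = -77
A(K, T) = K/2 + T/2 (A(K, T) = (K + T)/2 = K/2 + T/2)
n + A(134, r(-12)) = 20055 + ((½)*134 + (½)*(-77)) = 20055 + (67 - 77/2) = 20055 + 57/2 = 40167/2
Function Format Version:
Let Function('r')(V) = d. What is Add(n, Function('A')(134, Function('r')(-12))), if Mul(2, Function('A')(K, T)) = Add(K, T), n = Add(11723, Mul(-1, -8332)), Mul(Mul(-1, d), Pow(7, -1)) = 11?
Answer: Rational(40167, 2) ≈ 20084.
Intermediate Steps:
d = -77 (d = Mul(-7, 11) = -77)
n = 20055 (n = Add(11723, 8332) = 20055)
Function('r')(V) = -77
Function('A')(K, T) = Add(Mul(Rational(1, 2), K), Mul(Rational(1, 2), T)) (Function('A')(K, T) = Mul(Rational(1, 2), Add(K, T)) = Add(Mul(Rational(1, 2), K), Mul(Rational(1, 2), T)))
Add(n, Function('A')(134, Function('r')(-12))) = Add(20055, Add(Mul(Rational(1, 2), 134), Mul(Rational(1, 2), -77))) = Add(20055, Add(67, Rational(-77, 2))) = Add(20055, Rational(57, 2)) = Rational(40167, 2)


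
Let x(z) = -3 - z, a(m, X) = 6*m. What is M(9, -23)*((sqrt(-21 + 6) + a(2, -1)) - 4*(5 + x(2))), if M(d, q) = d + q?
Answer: -168 - 14*I*sqrt(15) ≈ -168.0 - 54.222*I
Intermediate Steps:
M(9, -23)*((sqrt(-21 + 6) + a(2, -1)) - 4*(5 + x(2))) = (9 - 23)*((sqrt(-21 + 6) + 6*2) - 4*(5 + (-3 - 1*2))) = -14*((sqrt(-15) + 12) - 4*(5 + (-3 - 2))) = -14*((I*sqrt(15) + 12) - 4*(5 - 5)) = -14*((12 + I*sqrt(15)) - 4*0) = -14*((12 + I*sqrt(15)) + 0) = -14*(12 + I*sqrt(15)) = -168 - 14*I*sqrt(15)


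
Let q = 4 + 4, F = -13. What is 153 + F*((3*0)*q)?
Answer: 153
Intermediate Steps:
q = 8
153 + F*((3*0)*q) = 153 - 13*3*0*8 = 153 - 0*8 = 153 - 13*0 = 153 + 0 = 153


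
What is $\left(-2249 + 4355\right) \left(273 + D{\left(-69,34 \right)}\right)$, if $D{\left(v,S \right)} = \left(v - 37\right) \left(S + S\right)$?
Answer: $-14605110$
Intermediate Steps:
$D{\left(v,S \right)} = 2 S \left(-37 + v\right)$ ($D{\left(v,S \right)} = \left(-37 + v\right) 2 S = 2 S \left(-37 + v\right)$)
$\left(-2249 + 4355\right) \left(273 + D{\left(-69,34 \right)}\right) = \left(-2249 + 4355\right) \left(273 + 2 \cdot 34 \left(-37 - 69\right)\right) = 2106 \left(273 + 2 \cdot 34 \left(-106\right)\right) = 2106 \left(273 - 7208\right) = 2106 \left(-6935\right) = -14605110$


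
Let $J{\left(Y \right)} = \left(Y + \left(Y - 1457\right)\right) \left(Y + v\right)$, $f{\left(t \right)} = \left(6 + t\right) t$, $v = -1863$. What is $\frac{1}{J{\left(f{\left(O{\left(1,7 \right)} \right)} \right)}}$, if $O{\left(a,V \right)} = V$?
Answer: $\frac{1}{2259300} \approx 4.4262 \cdot 10^{-7}$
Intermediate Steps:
$f{\left(t \right)} = t \left(6 + t\right)$
$J{\left(Y \right)} = \left(-1863 + Y\right) \left(-1457 + 2 Y\right)$ ($J{\left(Y \right)} = \left(Y + \left(Y - 1457\right)\right) \left(Y - 1863\right) = \left(Y + \left(Y - 1457\right)\right) \left(-1863 + Y\right) = \left(Y + \left(-1457 + Y\right)\right) \left(-1863 + Y\right) = \left(-1457 + 2 Y\right) \left(-1863 + Y\right) = \left(-1863 + Y\right) \left(-1457 + 2 Y\right)$)
$\frac{1}{J{\left(f{\left(O{\left(1,7 \right)} \right)} \right)}} = \frac{1}{2714391 - 5183 \cdot 7 \left(6 + 7\right) + 2 \left(7 \left(6 + 7\right)\right)^{2}} = \frac{1}{2714391 - 5183 \cdot 7 \cdot 13 + 2 \left(7 \cdot 13\right)^{2}} = \frac{1}{2714391 - 471653 + 2 \cdot 91^{2}} = \frac{1}{2714391 - 471653 + 2 \cdot 8281} = \frac{1}{2714391 - 471653 + 16562} = \frac{1}{2259300}$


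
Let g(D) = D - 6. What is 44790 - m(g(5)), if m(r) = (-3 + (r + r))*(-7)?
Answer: 44755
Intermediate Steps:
g(D) = -6 + D
m(r) = 21 - 14*r (m(r) = (-3 + 2*r)*(-7) = 21 - 14*r)
44790 - m(g(5)) = 44790 - (21 - 14*(-6 + 5)) = 44790 - (21 - 14*(-1)) = 44790 - (21 + 14) = 44790 - 1*35 = 44790 - 35 = 44755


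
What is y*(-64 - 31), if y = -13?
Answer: 1235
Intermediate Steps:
y*(-64 - 31) = -13*(-64 - 31) = -13*(-95) = 1235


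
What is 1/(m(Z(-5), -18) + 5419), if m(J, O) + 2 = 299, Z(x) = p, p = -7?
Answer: 1/5716 ≈ 0.00017495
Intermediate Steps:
Z(x) = -7
m(J, O) = 297 (m(J, O) = -2 + 299 = 297)
1/(m(Z(-5), -18) + 5419) = 1/(297 + 5419) = 1/5716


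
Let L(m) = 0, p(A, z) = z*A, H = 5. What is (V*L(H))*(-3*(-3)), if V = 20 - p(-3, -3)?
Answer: 0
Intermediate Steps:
p(A, z) = A*z
V = 11 (V = 20 - (-3)*(-3) = 20 - 1*9 = 20 - 9 = 11)
(V*L(H))*(-3*(-3)) = (11*0)*(-3*(-3)) = 0*9 = 0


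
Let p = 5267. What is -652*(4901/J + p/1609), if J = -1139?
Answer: 1230060592/1832651 ≈ 671.19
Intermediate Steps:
-652*(4901/J + p/1609) = -652*(4901/(-1139) + 5267/1609) = -652*(4901*(-1/1139) + 5267*(1/1609)) = -652*(-4901/1139 + 5267/1609) = -652*(-1886596/1832651) = 1230060592/1832651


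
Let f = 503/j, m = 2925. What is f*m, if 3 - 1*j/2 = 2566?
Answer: -1471275/5126 ≈ -287.02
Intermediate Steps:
j = -5126 (j = 6 - 2*2566 = 6 - 5132 = -5126)
f = -503/5126 (f = 503/(-5126) = 503*(-1/5126) = -503/5126 ≈ -0.098127)
f*m = -503/5126*2925 = -1471275/5126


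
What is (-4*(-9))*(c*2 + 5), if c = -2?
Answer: 36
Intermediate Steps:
(-4*(-9))*(c*2 + 5) = (-4*(-9))*(-2*2 + 5) = 36*(-4 + 5) = 36*1 = 36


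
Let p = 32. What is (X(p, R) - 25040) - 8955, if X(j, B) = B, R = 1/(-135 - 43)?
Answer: -6051111/178 ≈ -33995.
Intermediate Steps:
R = -1/178 (R = 1/(-178) = -1/178 ≈ -0.0056180)
(X(p, R) - 25040) - 8955 = (-1/178 - 25040) - 8955 = -4457121/178 - 8955 = -6051111/178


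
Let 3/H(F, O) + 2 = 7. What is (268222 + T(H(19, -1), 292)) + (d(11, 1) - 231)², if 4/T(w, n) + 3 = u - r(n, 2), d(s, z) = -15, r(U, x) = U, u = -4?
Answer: 98292658/299 ≈ 3.2874e+5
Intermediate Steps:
H(F, O) = ⅗ (H(F, O) = 3/(-2 + 7) = 3/5 = 3*(⅕) = ⅗)
T(w, n) = 4/(-7 - n) (T(w, n) = 4/(-3 + (-4 - n)) = 4/(-7 - n))
(268222 + T(H(19, -1), 292)) + (d(11, 1) - 231)² = (268222 - 4/(7 + 292)) + (-15 - 231)² = (268222 - 4/299) + (-246)² = (268222 - 4*1/299) + 60516 = (268222 - 4/299) + 60516 = 80198374/299 + 60516 = 98292658/299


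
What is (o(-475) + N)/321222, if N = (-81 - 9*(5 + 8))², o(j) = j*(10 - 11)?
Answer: 39679/321222 ≈ 0.12353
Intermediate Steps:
o(j) = -j (o(j) = j*(-1) = -j)
N = 39204 (N = (-81 - 9*13)² = (-81 - 117)² = (-198)² = 39204)
(o(-475) + N)/321222 = (-1*(-475) + 39204)/321222 = (475 + 39204)*(1/321222) = 39679*(1/321222) = 39679/321222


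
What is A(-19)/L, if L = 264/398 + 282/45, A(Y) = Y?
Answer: -56715/20686 ≈ -2.7417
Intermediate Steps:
L = 20686/2985 (L = 264*(1/398) + 282*(1/45) = 132/199 + 94/15 = 20686/2985 ≈ 6.9300)
A(-19)/L = -19/20686/2985 = -19*2985/20686 = -56715/20686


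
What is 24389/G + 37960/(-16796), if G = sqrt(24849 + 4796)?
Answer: -730/323 + 24389*sqrt(5)/385 ≈ 139.39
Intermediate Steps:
G = 77*sqrt(5) (G = sqrt(29645) = 77*sqrt(5) ≈ 172.18)
24389/G + 37960/(-16796) = 24389/((77*sqrt(5))) + 37960/(-16796) = 24389*(sqrt(5)/385) + 37960*(-1/16796) = 24389*sqrt(5)/385 - 730/323 = -730/323 + 24389*sqrt(5)/385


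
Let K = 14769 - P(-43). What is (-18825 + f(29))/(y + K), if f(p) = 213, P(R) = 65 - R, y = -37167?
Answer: 282/341 ≈ 0.82698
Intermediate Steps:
K = 14661 (K = 14769 - (65 - 1*(-43)) = 14769 - (65 + 43) = 14769 - 1*108 = 14769 - 108 = 14661)
(-18825 + f(29))/(y + K) = (-18825 + 213)/(-37167 + 14661) = -18612/(-22506) = -18612*(-1/22506) = 282/341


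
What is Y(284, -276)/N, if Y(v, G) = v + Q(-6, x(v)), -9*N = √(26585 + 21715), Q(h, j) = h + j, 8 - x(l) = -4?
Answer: -87*√483/161 ≈ -11.876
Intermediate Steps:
x(l) = 12 (x(l) = 8 - 1*(-4) = 8 + 4 = 12)
N = -10*√483/9 (N = -√(26585 + 21715)/9 = -10*√483/9 ≈ -24.419)
Y(v, G) = 6 + v (Y(v, G) = v + (-6 + 12) = v + 6 = 6 + v)
Y(284, -276)/N = (6 + 284)/((-10*√483/9)) = 290*(-3*√483/1610) = -87*√483/161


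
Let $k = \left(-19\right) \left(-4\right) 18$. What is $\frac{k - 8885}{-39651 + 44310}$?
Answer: $- \frac{7517}{4659} \approx -1.6134$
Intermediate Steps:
$k = 1368$ ($k = 76 \cdot 18 = 1368$)
$\frac{k - 8885}{-39651 + 44310} = \frac{1368 - 8885}{-39651 + 44310} = - \frac{7517}{4659}$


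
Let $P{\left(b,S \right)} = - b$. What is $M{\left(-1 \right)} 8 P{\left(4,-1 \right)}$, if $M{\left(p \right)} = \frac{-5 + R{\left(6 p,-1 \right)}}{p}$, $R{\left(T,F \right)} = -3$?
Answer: $-256$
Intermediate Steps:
$M{\left(p \right)} = - \frac{8}{p}$ ($M{\left(p \right)} = \frac{-5 - 3}{p} = - \frac{8}{p}$)
$M{\left(-1 \right)} 8 P{\left(4,-1 \right)} = - \frac{8}{-1} \cdot 8 \left(\left(-1\right) 4\right) = \left(-8\right) \left(-1\right) 8 \left(-4\right) = 8 \cdot 8 \left(-4\right) = 64 \left(-4\right) = -256$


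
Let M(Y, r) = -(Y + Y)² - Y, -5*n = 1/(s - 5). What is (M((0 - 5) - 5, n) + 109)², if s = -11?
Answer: 78961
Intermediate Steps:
n = 1/80 (n = -1/(5*(-11 - 5)) = -⅕/(-16) = -⅕*(-1/16) = 1/80 ≈ 0.012500)
M(Y, r) = -Y - 4*Y² (M(Y, r) = -(2*Y)² - Y = -4*Y² - Y = -Y - 4*Y²)
(M((0 - 5) - 5, n) + 109)² = (-((0 - 5) - 5)*(1 + 4*((0 - 5) - 5)) + 109)² = (-(-5 - 5)*(1 + 4*(-5 - 5)) + 109)² = (-1*(-10)*(1 + 4*(-10)) + 109)² = (-1*(-10)*(1 - 40) + 109)² = (-1*(-10)*(-39) + 109)² = (-390 + 109)² = (-281)² = 78961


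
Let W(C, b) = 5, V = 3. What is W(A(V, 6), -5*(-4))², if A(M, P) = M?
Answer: 25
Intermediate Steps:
W(A(V, 6), -5*(-4))² = 5² = 25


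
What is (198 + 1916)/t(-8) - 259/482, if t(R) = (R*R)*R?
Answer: -287889/61696 ≈ -4.6663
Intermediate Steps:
t(R) = R**3 (t(R) = R**2*R = R**3)
(198 + 1916)/t(-8) - 259/482 = (198 + 1916)/((-8)**3) - 259/482 = 2114/(-512) - 259*1/482 = 2114*(-1/512) - 259/482 = -1057/256 - 259/482 = -287889/61696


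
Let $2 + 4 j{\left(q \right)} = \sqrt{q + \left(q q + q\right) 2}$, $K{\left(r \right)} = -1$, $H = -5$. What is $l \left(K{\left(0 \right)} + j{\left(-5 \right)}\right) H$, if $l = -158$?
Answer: $-1185 + \frac{395 \sqrt{35}}{2} \approx -16.574$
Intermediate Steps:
$j{\left(q \right)} = - \frac{1}{2} + \frac{\sqrt{2 q^{2} + 3 q}}{4}$ ($j{\left(q \right)} = - \frac{1}{2} + \frac{\sqrt{q + \left(q q + q\right) 2}}{4} = - \frac{1}{2} + \frac{\sqrt{q + \left(q^{2} + q\right) 2}}{4} = - \frac{1}{2} + \frac{\sqrt{q + \left(q + q^{2}\right) 2}}{4} = - \frac{1}{2} + \frac{\sqrt{q + \left(2 q + 2 q^{2}\right)}}{4} = - \frac{1}{2} + \frac{\sqrt{2 q^{2} + 3 q}}{4}$)
$l \left(K{\left(0 \right)} + j{\left(-5 \right)}\right) H = - 158 \left(-1 - \left(\frac{1}{2} - \frac{\sqrt{- 5 \left(3 + 2 \left(-5\right)\right)}}{4}\right)\right) \left(-5\right) = - 158 \left(-1 - \left(\frac{1}{2} - \frac{\sqrt{- 5 \left(3 - 10\right)}}{4}\right)\right) \left(-5\right) = - 158 \left(-1 - \left(\frac{1}{2} - \frac{\sqrt{\left(-5\right) \left(-7\right)}}{4}\right)\right) \left(-5\right) = - 158 \left(-1 - \left(\frac{1}{2} - \frac{\sqrt{35}}{4}\right)\right) \left(-5\right) = - 158 \left(- \frac{3}{2} + \frac{\sqrt{35}}{4}\right) \left(-5\right) = - 158 \left(\frac{15}{2} - \frac{5 \sqrt{35}}{4}\right) = -1185 + \frac{395 \sqrt{35}}{2}$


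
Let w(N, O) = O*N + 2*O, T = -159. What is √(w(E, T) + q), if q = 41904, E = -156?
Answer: √66390 ≈ 257.66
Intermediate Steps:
w(N, O) = 2*O + N*O (w(N, O) = N*O + 2*O = 2*O + N*O)
√(w(E, T) + q) = √(-159*(2 - 156) + 41904) = √(-159*(-154) + 41904) = √(24486 + 41904) = √66390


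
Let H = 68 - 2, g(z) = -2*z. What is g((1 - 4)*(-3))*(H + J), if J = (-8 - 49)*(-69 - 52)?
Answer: -125334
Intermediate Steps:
J = 6897 (J = -57*(-121) = 6897)
H = 66
g((1 - 4)*(-3))*(H + J) = (-2*(1 - 4)*(-3))*(66 + 6897) = -(-6)*(-3)*6963 = -2*9*6963 = -18*6963 = -125334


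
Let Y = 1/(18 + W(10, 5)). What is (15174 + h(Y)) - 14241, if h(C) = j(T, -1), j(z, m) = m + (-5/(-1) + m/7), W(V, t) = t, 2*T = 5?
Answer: 6558/7 ≈ 936.86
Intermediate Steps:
T = 5/2 (T = (1/2)*5 = 5/2 ≈ 2.5000)
j(z, m) = 5 + 8*m/7 (j(z, m) = m + (-5*(-1) + m*(1/7)) = m + (5 + m/7) = 5 + 8*m/7)
Y = 1/23 (Y = 1/(18 + 5) = 1/23 ≈ 0.043478)
h(C) = 27/7 (h(C) = 5 + (8/7)*(-1) = 5 - 8/7 = 27/7)
(15174 + h(Y)) - 14241 = (15174 + 27/7) - 14241 = 106245/7 - 14241 = 6558/7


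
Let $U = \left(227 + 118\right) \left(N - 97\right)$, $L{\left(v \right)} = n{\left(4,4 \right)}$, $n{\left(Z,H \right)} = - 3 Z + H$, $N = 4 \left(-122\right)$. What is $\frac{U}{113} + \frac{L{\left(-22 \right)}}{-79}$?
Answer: $- \frac{15943271}{8927} \approx -1786.0$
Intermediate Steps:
$N = -488$
$n{\left(Z,H \right)} = H - 3 Z$
$L{\left(v \right)} = -8$ ($L{\left(v \right)} = 4 - 12 = -8$)
$U = -201825$ ($U = \left(227 + 118\right) \left(-488 - 97\right) = 345 \left(-585\right) = -201825$)
$\frac{U}{113} + \frac{L{\left(-22 \right)}}{-79} = - \frac{201825}{113} - \frac{8}{-79} = \left(-201825\right) \frac{1}{113} - - \frac{8}{79} = - \frac{201825}{113} + \frac{8}{79} = - \frac{15943271}{8927}$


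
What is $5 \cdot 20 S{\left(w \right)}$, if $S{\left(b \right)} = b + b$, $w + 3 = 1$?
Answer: $-400$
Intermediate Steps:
$w = -2$ ($w = -3 + 1 = -2$)
$S{\left(b \right)} = 2 b$
$5 \cdot 20 S{\left(w \right)} = 5 \cdot 20 \cdot 2 \left(-2\right) = 100 \left(-4\right) = -400$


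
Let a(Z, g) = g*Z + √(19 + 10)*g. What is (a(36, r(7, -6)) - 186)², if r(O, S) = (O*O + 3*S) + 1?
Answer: 962852 + 61824*√29 ≈ 1.2958e+6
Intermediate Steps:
r(O, S) = 1 + O² + 3*S (r(O, S) = (O² + 3*S) + 1 = 1 + O² + 3*S)
a(Z, g) = Z*g + g*√29 (a(Z, g) = Z*g + √29*g = Z*g + g*√29)
(a(36, r(7, -6)) - 186)² = ((1 + 7² + 3*(-6))*(36 + √29) - 186)² = ((1 + 49 - 18)*(36 + √29) - 186)² = (32*(36 + √29) - 186)² = ((1152 + 32*√29) - 186)² = (966 + 32*√29)²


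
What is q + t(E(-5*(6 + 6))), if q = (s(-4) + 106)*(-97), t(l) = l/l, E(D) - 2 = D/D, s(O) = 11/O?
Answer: -40057/4 ≈ -10014.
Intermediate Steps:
E(D) = 3 (E(D) = 2 + D/D = 2 + 1 = 3)
t(l) = 1
q = -40061/4 (q = (11/(-4) + 106)*(-97) = (11*(-¼) + 106)*(-97) = (-11/4 + 106)*(-97) = (413/4)*(-97) = -40061/4 ≈ -10015.)
q + t(E(-5*(6 + 6))) = -40061/4 + 1 = -40057/4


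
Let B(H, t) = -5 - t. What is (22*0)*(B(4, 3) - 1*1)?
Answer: 0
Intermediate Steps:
(22*0)*(B(4, 3) - 1*1) = (22*0)*((-5 - 1*3) - 1*1) = 0*((-5 - 3) - 1) = 0*(-8 - 1) = 0*(-9) = 0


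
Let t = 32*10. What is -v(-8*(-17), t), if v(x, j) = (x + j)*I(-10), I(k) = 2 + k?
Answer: 3648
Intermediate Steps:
t = 320
v(x, j) = -8*j - 8*x (v(x, j) = (x + j)*(2 - 10) = (j + x)*(-8) = -8*j - 8*x)
-v(-8*(-17), t) = -(-8*320 - (-64)*(-17)) = -(-2560 - 8*136) = -(-2560 - 1088) = -1*(-3648) = 3648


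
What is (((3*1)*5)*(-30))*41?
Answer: -18450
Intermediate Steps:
(((3*1)*5)*(-30))*41 = ((3*5)*(-30))*41 = (15*(-30))*41 = -450*41 = -18450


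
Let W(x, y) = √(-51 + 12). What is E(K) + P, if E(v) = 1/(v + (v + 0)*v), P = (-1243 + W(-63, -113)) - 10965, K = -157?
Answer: -298998335/24492 + I*√39 ≈ -12208.0 + 6.245*I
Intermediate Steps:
W(x, y) = I*√39 (W(x, y) = √(-39) = I*√39)
P = -12208 + I*√39 (P = (-1243 + I*√39) - 10965 = -12208 + I*√39 ≈ -12208.0 + 6.245*I)
E(v) = 1/(v + v²) (E(v) = 1/(v + v*v) = 1/(v + v²))
E(K) + P = 1/((-157)*(1 - 157)) + (-12208 + I*√39) = -1/157/(-156) + (-12208 + I*√39) = -1/157*(-1/156) + (-12208 + I*√39) = 1/24492 + (-12208 + I*√39) = -298998335/24492 + I*√39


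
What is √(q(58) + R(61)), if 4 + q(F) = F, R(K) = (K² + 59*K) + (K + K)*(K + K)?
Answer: √22258 ≈ 149.19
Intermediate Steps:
R(K) = 5*K² + 59*K (R(K) = (K² + 59*K) + (2*K)*(2*K) = (K² + 59*K) + 4*K² = 5*K² + 59*K)
q(F) = -4 + F
√(q(58) + R(61)) = √((-4 + 58) + 61*(59 + 5*61)) = √(54 + 61*(59 + 305)) = √(54 + 61*364) = √(54 + 22204) = √22258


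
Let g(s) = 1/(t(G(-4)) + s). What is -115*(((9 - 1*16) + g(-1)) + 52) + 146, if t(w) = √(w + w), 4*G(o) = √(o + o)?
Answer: -5029 + 115/(1 - 2^(¼)*√I) ≈ -5004.0 + 132.03*I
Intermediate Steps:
G(o) = √2*√o/4 (G(o) = √(o + o)/4 = √(2*o)/4 = (√2*√o)/4 = √2*√o/4)
t(w) = √2*√w (t(w) = √(2*w) = √2*√w)
g(s) = 1/(s + 2^(¼)*√I) (g(s) = 1/(√2*√(√2*√(-4)/4) + s) = 1/(√2*√(√2*(2*I)/4) + s) = 1/(√2*√(I*√2/2) + s) = 1/(√2*(2^(¾)*√I/2) + s) = 1/(2^(¼)*√I + s) = 1/(s + 2^(¼)*√I))
-115*(((9 - 1*16) + g(-1)) + 52) + 146 = -115*(((9 - 1*16) + 1/(-1 + 2^(¼)*√I)) + 52) + 146 = -115*(((9 - 16) + 1/(-1 + 2^(¼)*√I)) + 52) + 146 = -115*((-7 + 1/(-1 + 2^(¼)*√I)) + 52) + 146 = -115*(45 + 1/(-1 + 2^(¼)*√I)) + 146 = (-5175 - 115/(-1 + 2^(¼)*√I)) + 146 = -5029 - 115/(-1 + 2^(¼)*√I)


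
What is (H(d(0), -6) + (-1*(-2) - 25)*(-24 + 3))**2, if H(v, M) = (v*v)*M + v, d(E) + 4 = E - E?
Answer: 146689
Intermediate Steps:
d(E) = -4 (d(E) = -4 + (E - E) = -4 + 0 = -4)
H(v, M) = v + M*v**2 (H(v, M) = v**2*M + v = M*v**2 + v = v + M*v**2)
(H(d(0), -6) + (-1*(-2) - 25)*(-24 + 3))**2 = (-4*(1 - 6*(-4)) + (-1*(-2) - 25)*(-24 + 3))**2 = (-4*(1 + 24) + (2 - 25)*(-21))**2 = (-4*25 - 23*(-21))**2 = (-100 + 483)**2 = 383**2 = 146689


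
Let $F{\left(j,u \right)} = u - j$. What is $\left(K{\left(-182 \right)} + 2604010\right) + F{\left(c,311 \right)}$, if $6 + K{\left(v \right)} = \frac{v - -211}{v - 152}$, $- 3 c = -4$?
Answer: $\frac{2609522207}{1002} \approx 2.6043 \cdot 10^{6}$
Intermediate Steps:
$c = \frac{4}{3}$ ($c = \left(- \frac{1}{3}\right) \left(-4\right) = \frac{4}{3} \approx 1.3333$)
$K{\left(v \right)} = -6 + \frac{211 + v}{-152 + v}$ ($K{\left(v \right)} = -6 + \frac{v - -211}{v - 152} = -6 + \frac{v + 211}{-152 + v} = -6 + \frac{211 + v}{-152 + v}$)
$\left(K{\left(-182 \right)} + 2604010\right) + F{\left(c,311 \right)} = \left(\frac{1123 - -910}{-152 - 182} + 2604010\right) + \left(311 - \frac{4}{3}\right) = \left(\frac{1123 + 910}{-334} + 2604010\right) + \left(311 - \frac{4}{3}\right) = \left(\left(- \frac{1}{334}\right) 2033 + 2604010\right) + \frac{929}{3} = \left(- \frac{2033}{334} + 2604010\right) + \frac{929}{3} = \frac{869737307}{334} + \frac{929}{3} = \frac{2609522207}{1002}$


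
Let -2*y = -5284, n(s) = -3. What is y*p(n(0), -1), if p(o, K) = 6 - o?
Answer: 23778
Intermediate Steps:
y = 2642 (y = -½*(-5284) = 2642)
y*p(n(0), -1) = 2642*(6 - 1*(-3)) = 2642*(6 + 3) = 2642*9 = 23778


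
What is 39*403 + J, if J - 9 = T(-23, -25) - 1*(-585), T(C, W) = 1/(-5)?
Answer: 81554/5 ≈ 16311.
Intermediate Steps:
T(C, W) = -⅕
J = 2969/5 (J = 9 + (-⅕ - 1*(-585)) = 9 + (-⅕ + 585) = 9 + 2924/5 = 2969/5 ≈ 593.80)
39*403 + J = 39*403 + 2969/5 = 15717 + 2969/5 = 81554/5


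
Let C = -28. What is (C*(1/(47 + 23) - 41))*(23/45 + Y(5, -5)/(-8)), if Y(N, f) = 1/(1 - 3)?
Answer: 1184897/1800 ≈ 658.28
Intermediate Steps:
Y(N, f) = -½ (Y(N, f) = 1/(-2) = -½)
(C*(1/(47 + 23) - 41))*(23/45 + Y(5, -5)/(-8)) = (-28*(1/(47 + 23) - 41))*(23/45 - ½/(-8)) = (-28*(1/70 - 41))*(23*(1/45) - ½*(-⅛)) = (-28*(1/70 - 41))*(23/45 + 1/16) = -28*(-2869/70)*(413/720) = (5738/5)*(413/720) = 1184897/1800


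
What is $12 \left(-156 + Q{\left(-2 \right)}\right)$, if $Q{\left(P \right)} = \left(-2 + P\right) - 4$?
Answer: $-1968$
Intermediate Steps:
$Q{\left(P \right)} = -6 + P$
$12 \left(-156 + Q{\left(-2 \right)}\right) = 12 \left(-156 - 8\right) = 12 \left(-164\right) = -1968$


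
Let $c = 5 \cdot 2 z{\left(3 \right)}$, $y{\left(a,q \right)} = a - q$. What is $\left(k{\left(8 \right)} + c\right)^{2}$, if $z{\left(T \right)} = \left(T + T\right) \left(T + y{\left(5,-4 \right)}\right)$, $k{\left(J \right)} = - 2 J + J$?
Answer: $506944$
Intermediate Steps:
$k{\left(J \right)} = - J$
$z{\left(T \right)} = 2 T \left(9 + T\right)$ ($z{\left(T \right)} = \left(T + T\right) \left(T + \left(5 - -4\right)\right) = 2 T \left(T + \left(5 + 4\right)\right) = 2 T \left(T + 9\right) = 2 T \left(9 + T\right)$)
$c = 720$ ($c = 5 \cdot 2 \cdot 2 \cdot 3 \left(9 + 3\right) = 10 \cdot 2 \cdot 3 \cdot 12 = 10 \cdot 72 = 720$)
$\left(k{\left(8 \right)} + c\right)^{2} = \left(\left(-1\right) 8 + 720\right)^{2} = \left(-8 + 720\right)^{2} = 712^{2} = 506944$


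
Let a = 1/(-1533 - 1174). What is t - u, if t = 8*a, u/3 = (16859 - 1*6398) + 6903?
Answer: -141013052/2707 ≈ -52092.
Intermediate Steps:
a = -1/2707 (a = 1/(-2707) = -1/2707 ≈ -0.00036941)
u = 52092 (u = 3*((16859 - 1*6398) + 6903) = 3*((16859 - 6398) + 6903) = 3*(10461 + 6903) = 3*17364 = 52092)
t = -8/2707 (t = 8*(-1/2707) = -8/2707 ≈ -0.0029553)
t - u = -8/2707 - 1*52092 = -8/2707 - 52092 = -141013052/2707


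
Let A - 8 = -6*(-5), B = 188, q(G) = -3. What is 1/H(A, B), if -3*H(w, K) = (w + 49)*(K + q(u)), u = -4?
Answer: -1/5365 ≈ -0.00018639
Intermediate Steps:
A = 38 (A = 8 - 6*(-5) = 8 + 30 = 38)
H(w, K) = -(-3 + K)*(49 + w)/3 (H(w, K) = -(w + 49)*(K - 3)/3 = -(49 + w)*(-3 + K)/3 = -(-3 + K)*(49 + w)/3)
1/H(A, B) = 1/(49 + 38 - 49/3*188 - ⅓*188*38) = 1/(49 + 38 - 9212/3 - 7144/3) = 1/(-5365) = -1/5365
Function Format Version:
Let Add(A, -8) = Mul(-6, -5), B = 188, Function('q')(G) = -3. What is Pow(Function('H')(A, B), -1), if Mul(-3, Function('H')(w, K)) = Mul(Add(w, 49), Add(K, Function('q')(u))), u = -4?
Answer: Rational(-1, 5365) ≈ -0.00018639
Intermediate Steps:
A = 38 (A = Add(8, Mul(-6, -5)) = Add(8, 30) = 38)
Function('H')(w, K) = Mul(Rational(-1, 3), Add(-3, K), Add(49, w)) (Function('H')(w, K) = Mul(Rational(-1, 3), Mul(Add(w, 49), Add(K, -3))) = Mul(Rational(-1, 3), Mul(Add(49, w), Add(-3, K))) = Mul(Rational(-1, 3), Mul(Add(-3, K), Add(49, w))) = Mul(Rational(-1, 3), Add(-3, K), Add(49, w)))
Pow(Function('H')(A, B), -1) = Pow(Add(49, 38, Mul(Rational(-49, 3), 188), Mul(Rational(-1, 3), 188, 38)), -1) = Pow(Add(49, 38, Rational(-9212, 3), Rational(-7144, 3)), -1) = Pow(-5365, -1) = Rational(-1, 5365)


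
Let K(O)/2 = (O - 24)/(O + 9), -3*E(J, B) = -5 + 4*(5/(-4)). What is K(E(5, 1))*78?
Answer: -9672/37 ≈ -261.41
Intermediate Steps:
E(J, B) = 10/3 (E(J, B) = -(-5 + 4*(5/(-4)))/3 = -(-5 + 4*(5*(-¼)))/3 = -(-5 + 4*(-5/4))/3 = -(-5 - 5)/3 = -⅓*(-10) = 10/3)
K(O) = 2*(-24 + O)/(9 + O) (K(O) = 2*((O - 24)/(O + 9)) = 2*((-24 + O)/(9 + O)) = 2*(-24 + O)/(9 + O))
K(E(5, 1))*78 = (2*(-24 + 10/3)/(9 + 10/3))*78 = (2*(-62/3)/(37/3))*78 = (2*(3/37)*(-62/3))*78 = -124/37*78 = -9672/37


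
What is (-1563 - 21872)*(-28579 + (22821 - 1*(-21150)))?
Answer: -360711520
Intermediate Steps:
(-1563 - 21872)*(-28579 + (22821 - 1*(-21150))) = -23435*(-28579 + (22821 + 21150)) = -23435*(-28579 + 43971) = -23435*15392 = -360711520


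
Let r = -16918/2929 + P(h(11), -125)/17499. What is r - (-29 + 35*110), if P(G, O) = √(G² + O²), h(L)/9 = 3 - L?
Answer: -11208627/2929 + √20809/17499 ≈ -3826.8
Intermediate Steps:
h(L) = 27 - 9*L (h(L) = 9*(3 - L) = 27 - 9*L)
r = -16918/2929 + √20809/17499 (r = -16918/2929 + √((27 - 9*11)² + (-125)²)/17499 = -16918*1/2929 + √((27 - 99)² + 15625)*(1/17499) = -16918/2929 + √((-72)² + 15625)*(1/17499) = -16918/2929 + √(5184 + 15625)*(1/17499) = -16918/2929 + √20809*(1/17499) = -16918/2929 + √20809/17499 ≈ -5.7678)
r - (-29 + 35*110) = (-16918/2929 + √20809/17499) - (-29 + 35*110) = (-16918/2929 + √20809/17499) - (-29 + 3850) = (-16918/2929 + √20809/17499) - 1*3821 = (-16918/2929 + √20809/17499) - 3821 = -11208627/2929 + √20809/17499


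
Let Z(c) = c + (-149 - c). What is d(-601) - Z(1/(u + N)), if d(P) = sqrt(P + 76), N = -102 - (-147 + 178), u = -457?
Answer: 149 + 5*I*sqrt(21) ≈ 149.0 + 22.913*I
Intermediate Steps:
N = -133 (N = -102 - 1*31 = -102 - 31 = -133)
Z(c) = -149
d(P) = sqrt(76 + P)
d(-601) - Z(1/(u + N)) = sqrt(76 - 601) - 1*(-149) = sqrt(-525) + 149 = 5*I*sqrt(21) + 149 = 149 + 5*I*sqrt(21)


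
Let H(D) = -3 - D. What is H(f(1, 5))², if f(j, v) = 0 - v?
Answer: 4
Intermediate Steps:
f(j, v) = -v
H(f(1, 5))² = (-3 - (-1)*5)² = (-3 - 1*(-5))² = (-3 + 5)² = 2² = 4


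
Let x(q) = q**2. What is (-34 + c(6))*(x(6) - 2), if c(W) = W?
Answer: -952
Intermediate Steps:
(-34 + c(6))*(x(6) - 2) = (-34 + 6)*(6**2 - 2) = -28*(36 - 2) = -28*34 = -952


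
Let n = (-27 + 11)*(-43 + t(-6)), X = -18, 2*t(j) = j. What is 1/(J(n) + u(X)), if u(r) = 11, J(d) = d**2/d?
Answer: 1/747 ≈ 0.0013387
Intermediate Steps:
t(j) = j/2
n = 736 (n = (-27 + 11)*(-43 + (1/2)*(-6)) = -16*(-43 - 3) = -16*(-46) = 736)
J(d) = d
1/(J(n) + u(X)) = 1/(736 + 11) = 1/747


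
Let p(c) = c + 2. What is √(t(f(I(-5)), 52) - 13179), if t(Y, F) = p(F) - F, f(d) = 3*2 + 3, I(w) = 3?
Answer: I*√13177 ≈ 114.79*I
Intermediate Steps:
f(d) = 9 (f(d) = 6 + 3 = 9)
p(c) = 2 + c
t(Y, F) = 2 (t(Y, F) = (2 + F) - F = 2)
√(t(f(I(-5)), 52) - 13179) = √(2 - 13179) = √(-13177) = I*√13177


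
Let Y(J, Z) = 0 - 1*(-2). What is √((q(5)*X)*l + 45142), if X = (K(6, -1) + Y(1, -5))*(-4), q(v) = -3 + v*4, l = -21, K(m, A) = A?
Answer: √46570 ≈ 215.80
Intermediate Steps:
Y(J, Z) = 2 (Y(J, Z) = 0 + 2 = 2)
q(v) = -3 + 4*v
X = -4 (X = (-1 + 2)*(-4) = 1*(-4) = -4)
√((q(5)*X)*l + 45142) = √(((-3 + 4*5)*(-4))*(-21) + 45142) = √(((-3 + 20)*(-4))*(-21) + 45142) = √((17*(-4))*(-21) + 45142) = √(-68*(-21) + 45142) = √(1428 + 45142) = √46570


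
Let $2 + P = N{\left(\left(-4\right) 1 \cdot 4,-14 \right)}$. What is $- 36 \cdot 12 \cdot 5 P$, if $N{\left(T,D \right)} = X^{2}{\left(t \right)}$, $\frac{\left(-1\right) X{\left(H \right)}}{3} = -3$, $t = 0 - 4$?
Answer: $-170640$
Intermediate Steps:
$t = -4$
$X{\left(H \right)} = 9$ ($X{\left(H \right)} = \left(-3\right) \left(-3\right) = 9$)
$N{\left(T,D \right)} = 81$ ($N{\left(T,D \right)} = 9^{2} = 81$)
$P = 79$ ($P = -2 + 81 = 79$)
$- 36 \cdot 12 \cdot 5 P = - 36 \cdot 12 \cdot 5 \cdot 79 = \left(-36\right) 60 \cdot 79 = \left(-2160\right) 79 = -170640$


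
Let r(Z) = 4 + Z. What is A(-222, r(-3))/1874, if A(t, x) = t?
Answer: -111/937 ≈ -0.11846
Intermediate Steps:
A(-222, r(-3))/1874 = -222/1874 = -222*1/1874 = -111/937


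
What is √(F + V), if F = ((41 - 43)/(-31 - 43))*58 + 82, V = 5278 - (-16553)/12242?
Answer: √1100295898287898/452954 ≈ 73.232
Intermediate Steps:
V = 64629829/12242 (V = 5278 - (-16553)/12242 = 5278 - 1*(-16553/12242) = 5278 + 16553/12242 = 64629829/12242 ≈ 5279.4)
F = 3092/37 (F = -2/(-74)*58 + 82 = -2*(-1/74)*58 + 82 = (1/37)*58 + 82 = 58/37 + 82 = 3092/37 ≈ 83.568)
√(F + V) = √(3092/37 + 64629829/12242) = √(2429155937/452954) = √1100295898287898/452954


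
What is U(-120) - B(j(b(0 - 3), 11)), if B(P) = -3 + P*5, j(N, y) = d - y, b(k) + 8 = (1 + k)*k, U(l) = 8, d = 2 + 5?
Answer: 31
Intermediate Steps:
d = 7
b(k) = -8 + k*(1 + k) (b(k) = -8 + (1 + k)*k = -8 + k*(1 + k))
j(N, y) = 7 - y
B(P) = -3 + 5*P
U(-120) - B(j(b(0 - 3), 11)) = 8 - (-3 + 5*(7 - 1*11)) = 8 - (-3 + 5*(7 - 11)) = 8 - (-3 + 5*(-4)) = 8 - (-3 - 20) = 8 - 1*(-23) = 8 + 23 = 31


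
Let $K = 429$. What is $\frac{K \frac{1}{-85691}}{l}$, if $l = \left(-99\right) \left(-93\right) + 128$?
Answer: $- \frac{429}{799925485} \approx -5.363 \cdot 10^{-7}$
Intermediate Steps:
$l = 9335$ ($l = 9207 + 128 = 9335$)
$\frac{K \frac{1}{-85691}}{l} = \frac{429 \frac{1}{-85691}}{9335} = 429 \left(- \frac{1}{85691}\right) \frac{1}{9335} = \left(- \frac{429}{85691}\right) \frac{1}{9335} = - \frac{429}{799925485}$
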